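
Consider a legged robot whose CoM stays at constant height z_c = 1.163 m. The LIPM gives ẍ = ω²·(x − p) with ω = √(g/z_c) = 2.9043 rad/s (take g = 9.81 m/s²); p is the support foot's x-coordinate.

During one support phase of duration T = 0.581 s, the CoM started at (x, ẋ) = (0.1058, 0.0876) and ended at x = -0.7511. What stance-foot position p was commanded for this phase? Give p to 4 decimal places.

p = 0.6270

ωT = 2.9043·0.581 = 1.687398; cosh(ωT) = 2.795200, sinh(ωT) = 2.610199
x(T) = p + (x₀−p)·cosh(ωT) + (ẋ₀/ω)·sinh(ωT) ⇒ p·(1 − cosh) = x(T) − x₀·cosh − (ẋ₀/ω)·sinh
numerator   = -0.7511 − (0.1058)·2.795200 − (0.0876/2.9043)·2.610199 = -1.125561
denominator = 1 − 2.795200 = -1.795200
p = -1.125561 / -1.795200 = 0.6270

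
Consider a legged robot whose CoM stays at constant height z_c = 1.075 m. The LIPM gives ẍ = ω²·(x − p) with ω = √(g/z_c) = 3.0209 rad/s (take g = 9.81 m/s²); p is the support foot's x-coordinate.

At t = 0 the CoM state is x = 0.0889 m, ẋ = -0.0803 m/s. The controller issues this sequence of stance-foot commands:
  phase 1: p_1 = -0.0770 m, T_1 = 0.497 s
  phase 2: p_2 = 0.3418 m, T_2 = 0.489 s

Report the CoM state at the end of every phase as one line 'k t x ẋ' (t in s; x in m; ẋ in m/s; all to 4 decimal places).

1 0.4970 0.2571 0.8796
2 0.9860 0.7511 1.4957

phase 1: p=-0.0770, T=0.497, ωT=1.501387, cosh=2.355366, sinh=2.132545; start (x,ẋ)=(0.088900, -0.080300) → end (x,ẋ)=(0.257069, 0.879626)
phase 2: p=0.3418, T=0.489, ωT=1.477220, cosh=2.304511, sinh=2.076240; start (x,ẋ)=(0.257069, 0.879626) → end (x,ẋ)=(0.751096, 1.495665)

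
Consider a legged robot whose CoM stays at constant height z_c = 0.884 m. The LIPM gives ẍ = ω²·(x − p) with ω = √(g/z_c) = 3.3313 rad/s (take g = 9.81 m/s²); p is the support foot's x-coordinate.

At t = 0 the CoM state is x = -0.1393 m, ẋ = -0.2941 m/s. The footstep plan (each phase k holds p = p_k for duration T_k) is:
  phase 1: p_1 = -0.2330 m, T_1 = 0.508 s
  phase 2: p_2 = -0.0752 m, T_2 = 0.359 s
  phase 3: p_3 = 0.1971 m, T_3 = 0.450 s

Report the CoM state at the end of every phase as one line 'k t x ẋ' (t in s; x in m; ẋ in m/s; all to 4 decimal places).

1 0.5080 -0.2015 -0.0068
2 0.8670 -0.3062 -0.6445
3 1.3170 -1.3975 -5.0816

phase 1: p=-0.2330, T=0.508, ωT=1.692300, cosh=2.808029, sinh=2.623933; start (x,ẋ)=(-0.139300, -0.294100) → end (x,ẋ)=(-0.201539, -0.006799)
phase 2: p=-0.0752, T=0.359, ωT=1.195937, cosh=1.804537, sinh=1.502117; start (x,ẋ)=(-0.201539, -0.006799) → end (x,ẋ)=(-0.306249, -0.644468)
phase 3: p=0.1971, T=0.450, ωT=1.499085, cosh=2.350462, sinh=2.127128; start (x,ẋ)=(-0.306249, -0.644468) → end (x,ẋ)=(-1.397513, -5.081578)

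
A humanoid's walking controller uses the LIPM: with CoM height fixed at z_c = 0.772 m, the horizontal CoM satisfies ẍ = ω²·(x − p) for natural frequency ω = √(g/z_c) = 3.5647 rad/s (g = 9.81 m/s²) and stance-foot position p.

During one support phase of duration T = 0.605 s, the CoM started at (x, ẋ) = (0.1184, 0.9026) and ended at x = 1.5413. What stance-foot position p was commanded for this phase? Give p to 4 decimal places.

p = 0.0168

ωT = 3.5647·0.605 = 2.156643; cosh(ωT) = 4.378897, sinh(ωT) = 4.263184
x(T) = p + (x₀−p)·cosh(ωT) + (ẋ₀/ω)·sinh(ωT) ⇒ p·(1 − cosh) = x(T) − x₀·cosh − (ẋ₀/ω)·sinh
numerator   = 1.5413 − (0.1184)·4.378897 − (0.9026/3.5647)·4.263184 = -0.056621
denominator = 1 − 4.378897 = -3.378897
p = -0.056621 / -3.378897 = 0.0168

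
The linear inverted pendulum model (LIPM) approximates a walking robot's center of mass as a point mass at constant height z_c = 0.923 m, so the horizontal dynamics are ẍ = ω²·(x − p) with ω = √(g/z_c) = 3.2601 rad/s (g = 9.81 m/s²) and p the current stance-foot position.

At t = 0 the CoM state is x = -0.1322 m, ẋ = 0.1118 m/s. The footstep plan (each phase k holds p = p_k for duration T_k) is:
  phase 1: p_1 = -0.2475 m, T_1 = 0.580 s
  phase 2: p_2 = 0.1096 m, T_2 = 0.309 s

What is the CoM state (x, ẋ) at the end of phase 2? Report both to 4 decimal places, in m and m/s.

x = 0.9147, ẋ = 3.0351

phase 1: p=-0.2475, T=0.580, ωT=1.890858, cosh=3.387996, sinh=3.237054; start (x,ẋ)=(-0.132200, 0.111800) → end (x,ẋ)=(0.254146, 1.595553)
phase 2: p=0.1096, T=0.309, ωT=1.007371, cosh=1.551785, sinh=1.186607; start (x,ẋ)=(0.254146, 1.595553) → end (x,ẋ)=(0.914651, 3.035124)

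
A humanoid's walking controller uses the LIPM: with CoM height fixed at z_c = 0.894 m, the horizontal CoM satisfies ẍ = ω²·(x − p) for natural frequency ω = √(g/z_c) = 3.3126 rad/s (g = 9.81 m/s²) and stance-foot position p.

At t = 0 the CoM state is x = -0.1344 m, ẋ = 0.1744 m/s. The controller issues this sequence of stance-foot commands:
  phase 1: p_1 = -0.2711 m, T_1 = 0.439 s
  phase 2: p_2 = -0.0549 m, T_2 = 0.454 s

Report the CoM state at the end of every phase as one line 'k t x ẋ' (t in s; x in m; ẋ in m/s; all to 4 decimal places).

phase 1: p=-0.2711, T=0.439, ωT=1.454231, cosh=2.257386, sinh=2.023806; start (x,ẋ)=(-0.134400, 0.174400) → end (x,ẋ)=(0.144033, 1.310133)
phase 2: p=-0.0549, T=0.454, ωT=1.503920, cosh=2.360775, sinh=2.138518; start (x,ẋ)=(0.144033, 1.310133) → end (x,ẋ)=(1.260520, 4.502181)

1 0.4390 0.1440 1.3101
2 0.8930 1.2605 4.5022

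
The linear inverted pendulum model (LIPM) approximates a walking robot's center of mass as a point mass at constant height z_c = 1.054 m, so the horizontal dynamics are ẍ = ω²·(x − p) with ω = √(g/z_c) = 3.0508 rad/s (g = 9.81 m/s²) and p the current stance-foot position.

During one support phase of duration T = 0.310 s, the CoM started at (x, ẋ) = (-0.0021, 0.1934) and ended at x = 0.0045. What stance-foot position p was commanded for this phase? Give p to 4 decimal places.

ωT = 3.0508·0.310 = 0.945748; cosh(ωT) = 1.481564, sinh(ωT) = 1.093175
x(T) = p + (x₀−p)·cosh(ωT) + (ẋ₀/ω)·sinh(ωT) ⇒ p·(1 − cosh) = x(T) − x₀·cosh − (ẋ₀/ω)·sinh
numerator   = 0.0045 − (-0.0021)·1.481564 − (0.1934/3.0508)·1.093175 = -0.061689
denominator = 1 − 1.481564 = -0.481564
p = -0.061689 / -0.481564 = 0.1281

p = 0.1281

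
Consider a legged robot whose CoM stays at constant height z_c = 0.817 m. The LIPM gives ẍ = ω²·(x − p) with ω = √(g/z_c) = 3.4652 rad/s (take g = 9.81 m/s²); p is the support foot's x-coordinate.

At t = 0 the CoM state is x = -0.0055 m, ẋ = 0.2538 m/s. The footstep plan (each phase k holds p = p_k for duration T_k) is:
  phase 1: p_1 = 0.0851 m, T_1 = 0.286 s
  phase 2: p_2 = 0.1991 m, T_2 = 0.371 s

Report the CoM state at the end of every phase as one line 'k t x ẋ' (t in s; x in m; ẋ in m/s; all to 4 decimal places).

1 0.2860 0.0313 0.0244
2 0.6570 -0.1158 -0.9237

phase 1: p=0.0851, T=0.286, ωT=0.991047, cosh=1.532621, sinh=1.161433; start (x,ẋ)=(-0.005500, 0.253800) → end (x,ẋ)=(0.031311, 0.024351)
phase 2: p=0.1991, T=0.371, ωT=1.285589, cosh=1.946643, sinh=1.670155; start (x,ẋ)=(0.031311, 0.024351) → end (x,ẋ)=(-0.115789, -0.923665)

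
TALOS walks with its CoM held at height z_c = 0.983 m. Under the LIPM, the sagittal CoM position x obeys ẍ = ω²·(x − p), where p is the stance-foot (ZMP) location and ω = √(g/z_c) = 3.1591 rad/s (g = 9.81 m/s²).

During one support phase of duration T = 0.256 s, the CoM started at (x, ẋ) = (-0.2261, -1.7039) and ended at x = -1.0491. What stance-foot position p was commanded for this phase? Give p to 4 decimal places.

ωT = 3.1591·0.256 = 0.808730; cosh(ωT) = 1.345239, sinh(ωT) = 0.899815
x(T) = p + (x₀−p)·cosh(ωT) + (ẋ₀/ω)·sinh(ωT) ⇒ p·(1 − cosh) = x(T) − x₀·cosh − (ẋ₀/ω)·sinh
numerator   = -1.0491 − (-0.2261)·1.345239 − (-1.7039/3.1591)·0.899815 = -0.259615
denominator = 1 − 1.345239 = -0.345239
p = -0.259615 / -0.345239 = 0.7520

p = 0.7520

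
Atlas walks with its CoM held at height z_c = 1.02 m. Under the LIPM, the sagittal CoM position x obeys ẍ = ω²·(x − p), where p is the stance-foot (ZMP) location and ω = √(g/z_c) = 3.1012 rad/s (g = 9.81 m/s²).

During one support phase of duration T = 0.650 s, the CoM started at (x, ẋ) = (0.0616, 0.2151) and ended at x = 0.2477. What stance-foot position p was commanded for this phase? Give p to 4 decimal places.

p = 0.0863

ωT = 3.1012·0.650 = 2.015780; cosh(ωT) = 3.819898, sinh(ωT) = 3.686682
x(T) = p + (x₀−p)·cosh(ωT) + (ẋ₀/ω)·sinh(ωT) ⇒ p·(1 − cosh) = x(T) − x₀·cosh − (ẋ₀/ω)·sinh
numerator   = 0.2477 − (0.0616)·3.819898 − (0.2151/3.1012)·3.686682 = -0.243315
denominator = 1 − 3.819898 = -2.819898
p = -0.243315 / -2.819898 = 0.0863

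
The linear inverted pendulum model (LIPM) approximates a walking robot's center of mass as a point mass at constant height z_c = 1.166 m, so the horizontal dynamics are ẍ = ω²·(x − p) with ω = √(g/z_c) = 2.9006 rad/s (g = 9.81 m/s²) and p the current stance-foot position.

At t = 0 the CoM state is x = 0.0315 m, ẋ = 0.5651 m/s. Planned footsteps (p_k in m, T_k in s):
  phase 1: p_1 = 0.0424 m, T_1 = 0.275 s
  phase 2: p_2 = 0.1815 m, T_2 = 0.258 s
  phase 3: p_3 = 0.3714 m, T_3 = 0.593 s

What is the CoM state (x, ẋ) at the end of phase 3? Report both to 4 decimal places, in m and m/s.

phase 1: p=0.0424, T=0.275, ωT=0.797665, cosh=1.335365, sinh=0.884985; start (x,ẋ)=(0.031500, 0.565100) → end (x,ẋ)=(0.200259, 0.726635)
phase 2: p=0.1815, T=0.258, ωT=0.748355, cosh=1.293332, sinh=0.820188; start (x,ẋ)=(0.200259, 0.726635) → end (x,ẋ)=(0.411228, 0.984408)
phase 3: p=0.3714, T=0.593, ωT=1.720056, cosh=2.881948, sinh=2.702892; start (x,ẋ)=(0.411228, 0.984408) → end (x,ẋ)=(1.403493, 3.149267)

x = 1.4035, ẋ = 3.1493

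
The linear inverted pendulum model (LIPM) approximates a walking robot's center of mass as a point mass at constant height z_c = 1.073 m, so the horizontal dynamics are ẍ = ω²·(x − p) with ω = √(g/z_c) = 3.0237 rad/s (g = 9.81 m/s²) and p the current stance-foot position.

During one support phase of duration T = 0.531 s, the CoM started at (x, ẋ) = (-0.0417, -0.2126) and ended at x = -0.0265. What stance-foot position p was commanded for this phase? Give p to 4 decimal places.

p = -0.1569

ωT = 3.0237·0.531 = 1.605585; cosh(ωT) = 2.590772, sinh(ωT) = 2.389999
x(T) = p + (x₀−p)·cosh(ωT) + (ẋ₀/ω)·sinh(ωT) ⇒ p·(1 − cosh) = x(T) − x₀·cosh − (ẋ₀/ω)·sinh
numerator   = -0.0265 − (-0.0417)·2.590772 − (-0.2126/3.0237)·2.389999 = 0.249579
denominator = 1 − 2.590772 = -1.590772
p = 0.249579 / -1.590772 = -0.1569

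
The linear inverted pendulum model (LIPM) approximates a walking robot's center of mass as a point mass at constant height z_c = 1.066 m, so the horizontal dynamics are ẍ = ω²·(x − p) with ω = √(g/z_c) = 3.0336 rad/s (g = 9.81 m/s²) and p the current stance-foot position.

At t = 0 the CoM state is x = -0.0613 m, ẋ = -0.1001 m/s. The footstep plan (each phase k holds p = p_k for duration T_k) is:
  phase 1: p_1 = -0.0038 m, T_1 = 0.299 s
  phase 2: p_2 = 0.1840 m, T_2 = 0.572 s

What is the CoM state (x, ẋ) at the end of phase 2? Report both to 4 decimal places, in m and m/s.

x = -1.0014, ẋ = -3.4902

phase 1: p=-0.0038, T=0.299, ωT=0.907046, cosh=1.440355, sinh=1.036640; start (x,ẋ)=(-0.061300, -0.100100) → end (x,ẋ)=(-0.120827, -0.325003)
phase 2: p=0.1840, T=0.572, ωT=1.735219, cosh=2.923266, sinh=2.746905; start (x,ẋ)=(-0.120827, -0.325003) → end (x,ẋ)=(-1.001377, -3.490192)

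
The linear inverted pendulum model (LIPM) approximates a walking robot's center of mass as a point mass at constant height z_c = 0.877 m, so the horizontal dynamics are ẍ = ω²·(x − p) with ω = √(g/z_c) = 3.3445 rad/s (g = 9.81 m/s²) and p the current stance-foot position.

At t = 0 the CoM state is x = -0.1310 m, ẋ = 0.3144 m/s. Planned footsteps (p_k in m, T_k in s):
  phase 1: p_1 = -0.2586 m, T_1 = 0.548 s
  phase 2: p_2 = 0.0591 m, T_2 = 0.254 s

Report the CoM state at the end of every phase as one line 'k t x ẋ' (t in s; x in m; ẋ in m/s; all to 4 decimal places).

1 0.5480 0.4367 2.3076
2 0.8020 1.2406 4.3983

phase 1: p=-0.2586, T=0.548, ωT=1.832786, cosh=3.205623, sinh=3.045656; start (x,ẋ)=(-0.131000, 0.314400) → end (x,ẋ)=(0.436745, 2.307606)
phase 2: p=0.0591, T=0.254, ωT=0.849503, cosh=1.383056, sinh=0.955428; start (x,ẋ)=(0.436745, 2.307606) → end (x,ẋ)=(1.240621, 4.398286)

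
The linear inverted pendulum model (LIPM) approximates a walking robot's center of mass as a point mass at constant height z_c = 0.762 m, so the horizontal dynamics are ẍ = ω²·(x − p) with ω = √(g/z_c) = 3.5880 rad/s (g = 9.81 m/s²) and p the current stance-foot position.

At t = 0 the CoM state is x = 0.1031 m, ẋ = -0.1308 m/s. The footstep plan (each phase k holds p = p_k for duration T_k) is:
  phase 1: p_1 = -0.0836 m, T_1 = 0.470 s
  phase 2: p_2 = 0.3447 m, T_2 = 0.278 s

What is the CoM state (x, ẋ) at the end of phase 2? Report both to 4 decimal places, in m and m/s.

x = 0.7926, ẋ = 2.1190

phase 1: p=-0.0836, T=0.470, ωT=1.686360, cosh=2.792491, sinh=2.607299; start (x,ẋ)=(0.103100, -0.130800) → end (x,ẋ)=(0.342709, 1.381318)
phase 2: p=0.3447, T=0.278, ωT=0.997464, cosh=1.540105, sinh=1.171292; start (x,ẋ)=(0.342709, 1.381318) → end (x,ẋ)=(0.792561, 2.119010)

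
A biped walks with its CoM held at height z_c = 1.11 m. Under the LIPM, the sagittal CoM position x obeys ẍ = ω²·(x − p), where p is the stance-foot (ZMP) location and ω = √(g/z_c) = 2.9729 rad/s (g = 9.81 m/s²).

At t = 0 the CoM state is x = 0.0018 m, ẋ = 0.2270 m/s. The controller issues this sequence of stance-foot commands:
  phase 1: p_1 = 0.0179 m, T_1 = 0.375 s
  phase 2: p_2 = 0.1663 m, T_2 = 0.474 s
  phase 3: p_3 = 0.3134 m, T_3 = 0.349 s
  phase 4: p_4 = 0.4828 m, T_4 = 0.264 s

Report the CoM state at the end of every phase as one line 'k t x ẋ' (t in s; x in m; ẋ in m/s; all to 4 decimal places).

1 0.3750 0.0946 0.3182
2 0.8490 0.2168 0.2798
3 1.1980 0.2760 0.0899
4 1.4620 0.2353 -0.4145

phase 1: p=0.0179, T=0.375, ωT=1.114838, cosh=1.688521, sinh=1.360552; start (x,ẋ)=(0.001800, 0.227000) → end (x,ẋ)=(0.094602, 0.318173)
phase 2: p=0.1663, T=0.474, ωT=1.409155, cosh=2.168422, sinh=1.924072; start (x,ẋ)=(0.094602, 0.318173) → end (x,ẋ)=(0.216751, 0.279814)
phase 3: p=0.3134, T=0.349, ωT=1.037542, cosh=1.588298, sinh=1.233974; start (x,ẋ)=(0.216751, 0.279814) → end (x,ẋ)=(0.276036, 0.089872)
phase 4: p=0.4828, T=0.264, ωT=0.784846, cosh=1.324129, sinh=0.867939; start (x,ẋ)=(0.276036, 0.089872) → end (x,ẋ)=(0.235255, -0.414511)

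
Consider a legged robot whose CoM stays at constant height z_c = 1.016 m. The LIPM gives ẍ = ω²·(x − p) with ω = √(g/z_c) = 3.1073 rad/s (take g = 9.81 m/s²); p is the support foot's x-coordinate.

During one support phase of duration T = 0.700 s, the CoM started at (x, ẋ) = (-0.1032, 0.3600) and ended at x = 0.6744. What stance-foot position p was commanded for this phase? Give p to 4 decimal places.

ωT = 3.1073·0.700 = 2.175110; cosh(ωT) = 4.458375, sinh(ωT) = 4.344779
x(T) = p + (x₀−p)·cosh(ωT) + (ẋ₀/ω)·sinh(ωT) ⇒ p·(1 − cosh) = x(T) − x₀·cosh − (ẋ₀/ω)·sinh
numerator   = 0.6744 − (-0.1032)·4.458375 − (0.3600/3.1073)·4.344779 = 0.631135
denominator = 1 − 4.458375 = -3.458375
p = 0.631135 / -3.458375 = -0.1825

p = -0.1825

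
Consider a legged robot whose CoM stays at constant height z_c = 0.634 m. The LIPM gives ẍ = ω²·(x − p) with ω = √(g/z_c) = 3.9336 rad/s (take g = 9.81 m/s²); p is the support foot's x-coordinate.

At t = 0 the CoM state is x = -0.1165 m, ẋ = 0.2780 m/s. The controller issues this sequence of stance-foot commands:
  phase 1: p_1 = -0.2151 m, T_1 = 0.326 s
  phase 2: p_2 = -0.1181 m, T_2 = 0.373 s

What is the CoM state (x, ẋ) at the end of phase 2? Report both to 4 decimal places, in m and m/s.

x = 0.9846, ẋ = 4.4187

phase 1: p=-0.2151, T=0.326, ωT=1.282354, cosh=1.941249, sinh=1.663866; start (x,ẋ)=(-0.116500, 0.278000) → end (x,ẋ)=(0.093898, 1.185002)
phase 2: p=-0.1181, T=0.373, ωT=1.467233, cosh=2.283890, sinh=2.053327; start (x,ẋ)=(0.093898, 1.185002) → end (x,ẋ)=(0.984647, 4.418714)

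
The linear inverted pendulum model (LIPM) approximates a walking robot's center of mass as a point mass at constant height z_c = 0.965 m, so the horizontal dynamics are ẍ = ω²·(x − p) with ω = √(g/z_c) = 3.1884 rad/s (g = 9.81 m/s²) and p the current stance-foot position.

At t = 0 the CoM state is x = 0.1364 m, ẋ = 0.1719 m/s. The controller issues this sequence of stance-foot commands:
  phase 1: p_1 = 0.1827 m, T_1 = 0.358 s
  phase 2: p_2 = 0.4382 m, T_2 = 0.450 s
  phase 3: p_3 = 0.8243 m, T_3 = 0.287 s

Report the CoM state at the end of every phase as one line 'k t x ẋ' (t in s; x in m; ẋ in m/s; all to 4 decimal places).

1 0.3580 0.1786 0.0890
2 0.8080 -0.0824 -1.4415
3 1.0950 -0.9631 -5.1185

phase 1: p=0.1827, T=0.358, ωT=1.141447, cosh=1.725327, sinh=1.405970; start (x,ẋ)=(0.136400, 0.171900) → end (x,ẋ)=(0.178619, 0.089030)
phase 2: p=0.4382, T=0.450, ωT=1.434780, cosh=2.218444, sinh=1.980277; start (x,ẋ)=(0.178619, 0.089030) → end (x,ẋ)=(-0.082370, -1.441463)
phase 3: p=0.8243, T=0.287, ωT=0.915071, cosh=1.448720, sinh=1.048232; start (x,ẋ)=(-0.082370, -1.441463) → end (x,ẋ)=(-0.963113, -5.118533)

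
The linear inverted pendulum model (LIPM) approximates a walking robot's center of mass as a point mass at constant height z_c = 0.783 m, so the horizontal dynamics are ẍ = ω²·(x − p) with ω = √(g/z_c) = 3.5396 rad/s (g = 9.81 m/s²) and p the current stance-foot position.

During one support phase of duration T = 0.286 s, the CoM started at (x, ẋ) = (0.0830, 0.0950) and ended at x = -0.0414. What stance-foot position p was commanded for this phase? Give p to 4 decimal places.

ωT = 3.5396·0.286 = 1.012326; cosh(ωT) = 1.557683, sinh(ωT) = 1.194310
x(T) = p + (x₀−p)·cosh(ωT) + (ẋ₀/ω)·sinh(ωT) ⇒ p·(1 − cosh) = x(T) − x₀·cosh − (ẋ₀/ω)·sinh
numerator   = -0.0414 − (0.0830)·1.557683 − (0.0950/3.5396)·1.194310 = -0.202742
denominator = 1 − 1.557683 = -0.557683
p = -0.202742 / -0.557683 = 0.3635

p = 0.3635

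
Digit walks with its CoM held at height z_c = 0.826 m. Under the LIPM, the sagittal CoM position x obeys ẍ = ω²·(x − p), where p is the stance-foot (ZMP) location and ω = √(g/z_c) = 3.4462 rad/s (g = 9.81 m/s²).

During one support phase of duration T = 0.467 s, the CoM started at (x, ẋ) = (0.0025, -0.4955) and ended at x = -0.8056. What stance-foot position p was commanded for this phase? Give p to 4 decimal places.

p = 0.2919

ωT = 3.4462·0.467 = 1.609375; cosh(ωT) = 2.599850, sinh(ωT) = 2.399837
x(T) = p + (x₀−p)·cosh(ωT) + (ẋ₀/ω)·sinh(ωT) ⇒ p·(1 − cosh) = x(T) − x₀·cosh − (ẋ₀/ω)·sinh
numerator   = -0.8056 − (0.0025)·2.599850 − (-0.4955/3.4462)·2.399837 = -0.467047
denominator = 1 − 2.599850 = -1.599850
p = -0.467047 / -1.599850 = 0.2919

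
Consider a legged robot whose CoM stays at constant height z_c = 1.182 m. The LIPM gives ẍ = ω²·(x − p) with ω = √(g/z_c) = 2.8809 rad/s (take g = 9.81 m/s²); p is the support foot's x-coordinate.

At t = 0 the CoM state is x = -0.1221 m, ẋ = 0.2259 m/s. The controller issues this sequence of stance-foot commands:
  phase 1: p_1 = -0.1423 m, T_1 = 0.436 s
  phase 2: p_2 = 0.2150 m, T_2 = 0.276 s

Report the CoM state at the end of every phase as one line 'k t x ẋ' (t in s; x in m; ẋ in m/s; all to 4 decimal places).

phase 1: p=-0.1423, T=0.436, ωT=1.256072, cosh=1.898186, sinh=1.613416; start (x,ẋ)=(-0.122100, 0.225900) → end (x,ẋ)=(0.022556, 0.522692)
phase 2: p=0.2150, T=0.276, ωT=0.795128, cosh=1.333124, sinh=0.881601; start (x,ẋ)=(0.022556, 0.522692) → end (x,ẋ)=(0.118400, 0.208043)

1 0.4360 0.0226 0.5227
2 0.7120 0.1184 0.2080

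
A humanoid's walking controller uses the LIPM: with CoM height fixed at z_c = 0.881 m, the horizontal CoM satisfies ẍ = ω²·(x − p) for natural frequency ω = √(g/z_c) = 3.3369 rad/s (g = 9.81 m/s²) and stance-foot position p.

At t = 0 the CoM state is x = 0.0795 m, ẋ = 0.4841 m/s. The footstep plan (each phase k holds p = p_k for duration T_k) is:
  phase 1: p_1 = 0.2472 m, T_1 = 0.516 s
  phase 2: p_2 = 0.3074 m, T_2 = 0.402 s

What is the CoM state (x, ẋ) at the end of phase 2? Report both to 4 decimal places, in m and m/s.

phase 1: p=0.2472, T=0.516, ωT=1.721840, cosh=2.886776, sinh=2.708039; start (x,ẋ)=(0.079500, 0.484100) → end (x,ẋ)=(0.155956, -0.117925)
phase 2: p=0.3074, T=0.402, ωT=1.341434, cosh=2.042997, sinh=1.781526; start (x,ẋ)=(0.155956, -0.117925) → end (x,ẋ)=(-0.064959, -1.141223)

x = -0.0650, ẋ = -1.1412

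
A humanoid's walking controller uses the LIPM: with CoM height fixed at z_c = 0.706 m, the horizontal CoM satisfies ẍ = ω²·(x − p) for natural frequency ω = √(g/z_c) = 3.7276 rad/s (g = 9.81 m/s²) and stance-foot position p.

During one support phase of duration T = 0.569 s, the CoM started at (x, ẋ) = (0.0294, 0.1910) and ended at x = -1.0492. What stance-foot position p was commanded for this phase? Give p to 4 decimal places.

p = 0.4286

ωT = 3.7276·0.569 = 2.121004; cosh(ωT) = 4.229710, sinh(ωT) = 4.109799
x(T) = p + (x₀−p)·cosh(ωT) + (ẋ₀/ω)·sinh(ωT) ⇒ p·(1 − cosh) = x(T) − x₀·cosh − (ẋ₀/ω)·sinh
numerator   = -1.0492 − (0.0294)·4.229710 − (0.1910/3.7276)·4.109799 = -1.384137
denominator = 1 − 4.229710 = -3.229710
p = -1.384137 / -3.229710 = 0.4286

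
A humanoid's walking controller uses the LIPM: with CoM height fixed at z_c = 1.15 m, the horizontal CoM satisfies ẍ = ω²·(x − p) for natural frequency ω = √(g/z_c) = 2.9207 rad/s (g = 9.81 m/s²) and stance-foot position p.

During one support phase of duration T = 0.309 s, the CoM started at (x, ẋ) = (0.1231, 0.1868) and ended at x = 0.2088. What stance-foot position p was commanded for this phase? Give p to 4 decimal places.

ωT = 2.9207·0.309 = 0.902496; cosh(ωT) = 1.435653, sinh(ωT) = 1.030097
x(T) = p + (x₀−p)·cosh(ωT) + (ẋ₀/ω)·sinh(ωT) ⇒ p·(1 − cosh) = x(T) − x₀·cosh − (ẋ₀/ω)·sinh
numerator   = 0.2088 − (0.1231)·1.435653 − (0.1868/2.9207)·1.030097 = -0.033811
denominator = 1 − 1.435653 = -0.435653
p = -0.033811 / -0.435653 = 0.0776

p = 0.0776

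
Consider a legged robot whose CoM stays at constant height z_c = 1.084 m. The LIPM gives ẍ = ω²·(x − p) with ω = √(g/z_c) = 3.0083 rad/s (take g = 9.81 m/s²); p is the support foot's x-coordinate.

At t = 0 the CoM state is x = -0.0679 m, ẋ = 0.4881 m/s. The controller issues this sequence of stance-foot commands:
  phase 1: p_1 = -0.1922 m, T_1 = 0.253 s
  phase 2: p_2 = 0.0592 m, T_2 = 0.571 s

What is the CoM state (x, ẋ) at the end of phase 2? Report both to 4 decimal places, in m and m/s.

phase 1: p=-0.1922, T=0.253, ωT=0.761100, cosh=1.303891, sinh=0.836739; start (x,ẋ)=(-0.067900, 0.488100) → end (x,ẋ)=(0.105635, 0.949312)
phase 2: p=0.0592, T=0.571, ωT=1.717739, cosh=2.875695, sinh=2.696223; start (x,ẋ)=(0.105635, 0.949312) → end (x,ẋ)=(1.043566, 3.106572)

x = 1.0436, ẋ = 3.1066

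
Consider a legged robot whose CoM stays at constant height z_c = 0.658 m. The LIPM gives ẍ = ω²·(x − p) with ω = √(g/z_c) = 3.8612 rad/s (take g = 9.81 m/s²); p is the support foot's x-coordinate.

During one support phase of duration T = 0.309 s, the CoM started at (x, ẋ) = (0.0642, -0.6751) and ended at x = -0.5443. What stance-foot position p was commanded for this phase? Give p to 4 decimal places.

p = 0.4975

ωT = 3.8612·0.309 = 1.193111; cosh(ωT) = 1.800299, sinh(ωT) = 1.497023
x(T) = p + (x₀−p)·cosh(ωT) + (ẋ₀/ω)·sinh(ωT) ⇒ p·(1 − cosh) = x(T) − x₀·cosh − (ẋ₀/ω)·sinh
numerator   = -0.5443 − (0.0642)·1.800299 − (-0.6751/3.8612)·1.497023 = -0.398137
denominator = 1 − 1.800299 = -0.800299
p = -0.398137 / -0.800299 = 0.4975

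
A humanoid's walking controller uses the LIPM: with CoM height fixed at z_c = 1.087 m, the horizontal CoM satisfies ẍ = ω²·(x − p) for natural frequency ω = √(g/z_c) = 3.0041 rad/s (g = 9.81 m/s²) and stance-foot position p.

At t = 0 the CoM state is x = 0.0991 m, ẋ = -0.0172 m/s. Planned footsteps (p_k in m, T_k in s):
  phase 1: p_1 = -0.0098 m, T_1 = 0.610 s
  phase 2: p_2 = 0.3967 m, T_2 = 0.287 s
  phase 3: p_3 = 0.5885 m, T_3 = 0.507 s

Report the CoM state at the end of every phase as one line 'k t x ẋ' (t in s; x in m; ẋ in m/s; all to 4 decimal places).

phase 1: p=-0.0098, T=0.610, ωT=1.832501, cosh=3.204755, sinh=3.044742; start (x,ẋ)=(0.099100, -0.017200) → end (x,ẋ)=(0.321765, 0.940955)
phase 2: p=0.3967, T=0.287, ωT=0.862177, cosh=1.395276, sinh=0.973034; start (x,ẋ)=(0.321765, 0.940955) → end (x,ẋ)=(0.596922, 1.093850)
phase 3: p=0.5885, T=0.507, ωT=1.523079, cosh=2.402181, sinh=2.184142; start (x,ẋ)=(0.596922, 1.093850) → end (x,ẋ)=(1.404020, 2.682889)

1 0.6100 0.3218 0.9410
2 0.8970 0.5969 1.0939
3 1.4040 1.4040 2.6829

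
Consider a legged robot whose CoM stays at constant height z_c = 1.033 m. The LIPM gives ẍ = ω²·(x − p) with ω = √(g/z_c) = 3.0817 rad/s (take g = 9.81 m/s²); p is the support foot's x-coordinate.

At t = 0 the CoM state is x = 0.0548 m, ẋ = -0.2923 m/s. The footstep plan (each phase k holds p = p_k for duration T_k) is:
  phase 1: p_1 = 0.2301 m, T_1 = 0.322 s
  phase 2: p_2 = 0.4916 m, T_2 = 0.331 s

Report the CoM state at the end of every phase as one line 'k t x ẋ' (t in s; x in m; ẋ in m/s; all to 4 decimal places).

phase 1: p=0.2301, T=0.322, ωT=0.992307, cosh=1.534086, sinh=1.163366; start (x,ẋ)=(0.054800, -0.292300) → end (x,ẋ)=(-0.149171, -1.076889)
phase 2: p=0.4916, T=0.331, ωT=1.020043, cosh=1.566946, sinh=1.206367; start (x,ẋ)=(-0.149171, -1.076889) → end (x,ẋ)=(-0.934014, -4.069595)

1 0.3220 -0.1492 -1.0769
2 0.6530 -0.9340 -4.0696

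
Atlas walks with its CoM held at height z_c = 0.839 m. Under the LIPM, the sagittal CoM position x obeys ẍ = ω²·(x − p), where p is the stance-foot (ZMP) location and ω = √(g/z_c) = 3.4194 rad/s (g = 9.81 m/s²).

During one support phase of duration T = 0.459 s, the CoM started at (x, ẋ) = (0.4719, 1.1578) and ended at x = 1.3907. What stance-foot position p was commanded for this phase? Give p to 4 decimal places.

p = 0.3785

ωT = 3.4194·0.459 = 1.569505; cosh(ωT) = 2.506208, sinh(ωT) = 2.298060
x(T) = p + (x₀−p)·cosh(ωT) + (ẋ₀/ω)·sinh(ωT) ⇒ p·(1 − cosh) = x(T) − x₀·cosh − (ẋ₀/ω)·sinh
numerator   = 1.3907 − (0.4719)·2.506208 − (1.1578/3.4194)·2.298060 = -0.570097
denominator = 1 − 2.506208 = -1.506208
p = -0.570097 / -1.506208 = 0.3785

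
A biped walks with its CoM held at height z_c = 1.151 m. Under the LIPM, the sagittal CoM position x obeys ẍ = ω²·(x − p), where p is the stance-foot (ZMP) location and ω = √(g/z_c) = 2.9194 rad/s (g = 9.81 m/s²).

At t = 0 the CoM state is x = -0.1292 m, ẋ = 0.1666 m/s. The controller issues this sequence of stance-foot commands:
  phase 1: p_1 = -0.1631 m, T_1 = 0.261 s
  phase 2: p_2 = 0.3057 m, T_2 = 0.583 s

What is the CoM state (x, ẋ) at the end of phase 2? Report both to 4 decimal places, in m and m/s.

x = -0.4892, ẋ = -2.0654

phase 1: p=-0.1631, T=0.261, ωT=0.761963, cosh=1.304614, sinh=0.837865; start (x,ẋ)=(-0.129200, 0.166600) → end (x,ẋ)=(-0.071060, 0.300270)
phase 2: p=0.3057, T=0.583, ωT=1.702010, cosh=2.833639, sinh=2.651323; start (x,ẋ)=(-0.071060, 0.300270) → end (x,ẋ)=(-0.489203, -2.065364)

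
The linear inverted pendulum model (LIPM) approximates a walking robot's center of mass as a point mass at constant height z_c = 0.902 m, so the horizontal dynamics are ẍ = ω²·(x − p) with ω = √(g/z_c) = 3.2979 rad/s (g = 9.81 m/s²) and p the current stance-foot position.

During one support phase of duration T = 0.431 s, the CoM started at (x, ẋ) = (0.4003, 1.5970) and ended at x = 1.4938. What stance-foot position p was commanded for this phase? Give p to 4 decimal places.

ωT = 3.2979·0.431 = 1.421395; cosh(ωT) = 2.192136, sinh(ωT) = 1.950759
x(T) = p + (x₀−p)·cosh(ωT) + (ẋ₀/ω)·sinh(ωT) ⇒ p·(1 − cosh) = x(T) − x₀·cosh − (ẋ₀/ω)·sinh
numerator   = 1.4938 − (0.4003)·2.192136 − (1.5970/3.2979)·1.950759 = -0.328362
denominator = 1 − 2.192136 = -1.192136
p = -0.328362 / -1.192136 = 0.2754

p = 0.2754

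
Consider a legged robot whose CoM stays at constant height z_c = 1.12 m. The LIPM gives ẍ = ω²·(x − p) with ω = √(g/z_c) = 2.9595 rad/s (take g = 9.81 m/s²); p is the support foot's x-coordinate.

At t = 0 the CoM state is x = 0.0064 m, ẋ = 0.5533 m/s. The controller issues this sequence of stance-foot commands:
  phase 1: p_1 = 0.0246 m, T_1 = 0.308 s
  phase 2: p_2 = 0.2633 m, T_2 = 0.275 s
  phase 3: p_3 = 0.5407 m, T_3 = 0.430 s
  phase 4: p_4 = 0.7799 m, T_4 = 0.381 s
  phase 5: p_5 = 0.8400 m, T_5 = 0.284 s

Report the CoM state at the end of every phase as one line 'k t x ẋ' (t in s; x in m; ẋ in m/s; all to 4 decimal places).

1 0.3080 0.1933 0.7433
2 0.5830 0.3966 0.8156
3 1.0130 0.7166 0.8685
4 1.3940 1.0775 1.2227
5 1.6780 1.5561 2.3435

phase 1: p=0.0246, T=0.308, ωT=0.911526, cosh=1.445013, sinh=1.043103; start (x,ẋ)=(0.006400, 0.553300) → end (x,ẋ)=(0.193316, 0.743341)
phase 2: p=0.2633, T=0.275, ωT=0.813863, cosh=1.349875, sinh=0.906732; start (x,ẋ)=(0.193316, 0.743341) → end (x,ẋ)=(0.396576, 0.815619)
phase 3: p=0.5407, T=0.430, ωT=1.272585, cosh=1.925088, sinh=1.644981; start (x,ẋ)=(0.396576, 0.815619) → end (x,ẋ)=(0.716595, 0.868496)
phase 4: p=0.7799, T=0.381, ωT=1.127569, cosh=1.705980, sinh=1.382161; start (x,ẋ)=(0.716595, 0.868496) → end (x,ẋ)=(1.077512, 1.222688)
phase 5: p=0.8400, T=0.284, ωT=0.840498, cosh=1.374508, sinh=0.943013; start (x,ẋ)=(1.077512, 1.222688) → end (x,ẋ)=(1.556059, 2.343454)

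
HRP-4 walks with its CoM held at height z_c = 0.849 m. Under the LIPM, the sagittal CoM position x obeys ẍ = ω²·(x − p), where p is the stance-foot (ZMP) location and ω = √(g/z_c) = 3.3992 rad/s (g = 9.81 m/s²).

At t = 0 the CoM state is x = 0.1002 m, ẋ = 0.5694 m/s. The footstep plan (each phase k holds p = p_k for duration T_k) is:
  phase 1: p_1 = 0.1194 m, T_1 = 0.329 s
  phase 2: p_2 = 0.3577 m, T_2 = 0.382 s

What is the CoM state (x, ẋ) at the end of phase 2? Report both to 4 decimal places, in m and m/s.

phase 1: p=0.1194, T=0.329, ωT=1.118337, cosh=1.693292, sinh=1.366469; start (x,ẋ)=(0.100200, 0.569400) → end (x,ẋ)=(0.315786, 0.874978)
phase 2: p=0.3577, T=0.382, ωT=1.298494, cosh=1.968359, sinh=1.695417; start (x,ẋ)=(0.315786, 0.874978) → end (x,ẋ)=(0.711611, 1.480719)

x = 0.7116, ẋ = 1.4807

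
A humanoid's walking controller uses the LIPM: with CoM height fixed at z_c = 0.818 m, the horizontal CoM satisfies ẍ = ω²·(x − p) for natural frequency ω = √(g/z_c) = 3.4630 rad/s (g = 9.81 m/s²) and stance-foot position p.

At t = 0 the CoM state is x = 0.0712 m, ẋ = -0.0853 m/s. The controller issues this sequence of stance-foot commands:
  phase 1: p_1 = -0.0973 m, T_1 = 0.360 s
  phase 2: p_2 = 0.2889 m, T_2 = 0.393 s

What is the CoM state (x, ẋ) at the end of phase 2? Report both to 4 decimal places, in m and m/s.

phase 1: p=-0.0973, T=0.360, ωT=1.246680, cosh=1.883116, sinh=1.595658; start (x,ẋ)=(0.071200, -0.085300) → end (x,ẋ)=(0.180701, 0.770462)
phase 2: p=0.2889, T=0.393, ωT=1.360959, cosh=2.078173, sinh=1.821758; start (x,ẋ)=(0.180701, 0.770462) → end (x,ẋ)=(0.469356, 0.918553)

x = 0.4694, ẋ = 0.9186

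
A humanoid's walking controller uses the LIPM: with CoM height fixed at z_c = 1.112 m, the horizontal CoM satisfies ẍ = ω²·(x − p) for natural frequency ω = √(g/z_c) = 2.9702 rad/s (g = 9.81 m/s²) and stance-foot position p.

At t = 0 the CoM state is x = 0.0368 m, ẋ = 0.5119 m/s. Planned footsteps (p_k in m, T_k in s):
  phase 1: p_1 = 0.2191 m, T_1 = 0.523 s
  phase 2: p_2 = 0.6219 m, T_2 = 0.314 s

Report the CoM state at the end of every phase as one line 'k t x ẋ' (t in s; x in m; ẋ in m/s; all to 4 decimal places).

1 0.5230 0.1581 0.0415
2 0.8370 -0.0437 -1.4185

phase 1: p=0.2191, T=0.523, ωT=1.553415, cosh=2.469555, sinh=2.258030; start (x,ẋ)=(0.036800, 0.511900) → end (x,ẋ)=(0.158061, 0.041515)
phase 2: p=0.6219, T=0.314, ωT=0.932643, cosh=1.467364, sinh=1.073852; start (x,ẋ)=(0.158061, 0.041515) → end (x,ẋ)=(-0.043711, -1.418522)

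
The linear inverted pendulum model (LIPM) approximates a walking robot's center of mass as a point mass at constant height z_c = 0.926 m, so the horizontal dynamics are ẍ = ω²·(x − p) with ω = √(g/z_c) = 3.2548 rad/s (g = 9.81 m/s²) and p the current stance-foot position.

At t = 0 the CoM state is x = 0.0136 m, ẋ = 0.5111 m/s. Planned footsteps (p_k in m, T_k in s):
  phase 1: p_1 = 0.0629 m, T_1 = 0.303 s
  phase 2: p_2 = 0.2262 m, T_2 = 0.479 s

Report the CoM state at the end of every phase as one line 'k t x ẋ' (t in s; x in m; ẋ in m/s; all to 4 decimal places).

phase 1: p=0.0629, T=0.303, ωT=0.986204, cosh=1.527014, sinh=1.154025; start (x,ẋ)=(0.013600, 0.511100) → end (x,ẋ)=(0.168834, 0.595280)
phase 2: p=0.2262, T=0.479, ωT=1.559049, cosh=2.482317, sinh=2.271981; start (x,ẋ)=(0.168834, 0.595280) → end (x,ẋ)=(0.499330, 1.053464)

1 0.3030 0.1688 0.5953
2 0.7820 0.4993 1.0535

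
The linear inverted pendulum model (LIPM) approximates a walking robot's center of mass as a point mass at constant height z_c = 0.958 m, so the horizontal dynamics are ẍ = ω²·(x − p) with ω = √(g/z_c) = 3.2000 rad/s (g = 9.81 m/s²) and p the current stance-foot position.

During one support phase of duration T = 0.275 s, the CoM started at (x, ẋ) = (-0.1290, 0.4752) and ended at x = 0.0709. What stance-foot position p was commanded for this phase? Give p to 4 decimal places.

p = -0.2542

ωT = 3.2000·0.275 = 0.880000; cosh(ωT) = 1.412841, sinh(ωT) = 0.998058
x(T) = p + (x₀−p)·cosh(ωT) + (ẋ₀/ω)·sinh(ωT) ⇒ p·(1 − cosh) = x(T) − x₀·cosh − (ẋ₀/ω)·sinh
numerator   = 0.0709 − (-0.1290)·1.412841 − (0.4752/3.2000)·0.998058 = 0.104945
denominator = 1 − 1.412841 = -0.412841
p = 0.104945 / -0.412841 = -0.2542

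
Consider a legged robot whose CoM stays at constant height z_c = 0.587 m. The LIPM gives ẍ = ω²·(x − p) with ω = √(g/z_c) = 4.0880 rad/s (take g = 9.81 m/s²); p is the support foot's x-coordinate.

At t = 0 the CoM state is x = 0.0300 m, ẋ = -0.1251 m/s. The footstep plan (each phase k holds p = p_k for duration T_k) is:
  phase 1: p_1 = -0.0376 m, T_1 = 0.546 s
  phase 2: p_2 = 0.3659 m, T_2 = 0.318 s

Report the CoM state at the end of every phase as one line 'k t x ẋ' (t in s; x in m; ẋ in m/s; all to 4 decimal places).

1 0.5460 0.1401 0.6832
2 0.8640 0.2046 -0.2215

phase 1: p=-0.0376, T=0.546, ωT=2.232048, cosh=4.713120, sinh=4.605812; start (x,ẋ)=(0.030000, -0.125100) → end (x,ẋ)=(0.140061, 0.683199)
phase 2: p=0.3659, T=0.318, ωT=1.299984, cosh=1.970887, sinh=1.698351; start (x,ẋ)=(0.140061, 0.683199) → end (x,ẋ)=(0.204630, -0.221460)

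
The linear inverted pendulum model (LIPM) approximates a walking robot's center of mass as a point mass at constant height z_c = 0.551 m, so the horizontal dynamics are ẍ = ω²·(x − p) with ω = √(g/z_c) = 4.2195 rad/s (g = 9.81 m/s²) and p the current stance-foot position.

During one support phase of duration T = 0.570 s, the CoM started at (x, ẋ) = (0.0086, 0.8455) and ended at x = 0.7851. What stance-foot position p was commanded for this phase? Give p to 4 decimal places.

ωT = 4.2195·0.570 = 2.405115; cosh(ωT) = 5.584980, sinh(ωT) = 5.494725
x(T) = p + (x₀−p)·cosh(ωT) + (ẋ₀/ω)·sinh(ωT) ⇒ p·(1 − cosh) = x(T) − x₀·cosh − (ẋ₀/ω)·sinh
numerator   = 0.7851 − (0.0086)·5.584980 − (0.8455/4.2195)·5.494725 = -0.363959
denominator = 1 − 5.584980 = -4.584980
p = -0.363959 / -4.584980 = 0.0794

p = 0.0794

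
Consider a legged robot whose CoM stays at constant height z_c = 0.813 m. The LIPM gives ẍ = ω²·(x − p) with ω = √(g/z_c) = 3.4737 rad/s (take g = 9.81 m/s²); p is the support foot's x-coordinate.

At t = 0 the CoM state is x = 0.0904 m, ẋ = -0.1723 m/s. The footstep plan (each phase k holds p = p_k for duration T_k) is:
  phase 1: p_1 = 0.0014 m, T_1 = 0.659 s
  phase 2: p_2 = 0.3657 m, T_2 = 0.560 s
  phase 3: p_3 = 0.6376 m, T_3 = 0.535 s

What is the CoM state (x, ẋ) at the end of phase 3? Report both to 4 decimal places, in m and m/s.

x = 0.2888, ẋ = -1.0374

phase 1: p=0.0014, T=0.659, ωT=2.289168, cosh=4.984039, sinh=4.882689; start (x,ẋ)=(0.090400, -0.172300) → end (x,ẋ)=(0.202792, 0.650779)
phase 2: p=0.3657, T=0.560, ωT=1.945272, cosh=3.569241, sinh=3.426293; start (x,ẋ)=(0.202792, 0.650779) → end (x,ẋ)=(0.426139, 0.383867)
phase 3: p=0.6376, T=0.535, ωT=1.858430, cosh=3.284787, sinh=3.128869; start (x,ẋ)=(0.426139, 0.383867) → end (x,ẋ)=(0.288756, -1.037399)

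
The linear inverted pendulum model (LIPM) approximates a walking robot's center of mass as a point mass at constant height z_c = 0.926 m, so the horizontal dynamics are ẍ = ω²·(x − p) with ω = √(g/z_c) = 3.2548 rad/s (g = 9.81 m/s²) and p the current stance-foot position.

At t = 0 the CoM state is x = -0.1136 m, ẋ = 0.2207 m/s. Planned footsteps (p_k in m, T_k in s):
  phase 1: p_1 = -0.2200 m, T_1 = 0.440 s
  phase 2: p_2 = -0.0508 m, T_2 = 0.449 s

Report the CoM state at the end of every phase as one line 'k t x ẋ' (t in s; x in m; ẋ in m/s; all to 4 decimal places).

1 0.4400 0.1494 1.1722
2 0.8890 1.1387 3.9922

phase 1: p=-0.2200, T=0.440, ωT=1.432112, cosh=2.213169, sinh=1.974365; start (x,ẋ)=(-0.113600, 0.220700) → end (x,ẋ)=(0.149358, 1.172190)
phase 2: p=-0.0508, T=0.449, ωT=1.461405, cosh=2.271962, sinh=2.040052; start (x,ẋ)=(0.149358, 1.172190) → end (x,ẋ)=(1.138660, 3.992213)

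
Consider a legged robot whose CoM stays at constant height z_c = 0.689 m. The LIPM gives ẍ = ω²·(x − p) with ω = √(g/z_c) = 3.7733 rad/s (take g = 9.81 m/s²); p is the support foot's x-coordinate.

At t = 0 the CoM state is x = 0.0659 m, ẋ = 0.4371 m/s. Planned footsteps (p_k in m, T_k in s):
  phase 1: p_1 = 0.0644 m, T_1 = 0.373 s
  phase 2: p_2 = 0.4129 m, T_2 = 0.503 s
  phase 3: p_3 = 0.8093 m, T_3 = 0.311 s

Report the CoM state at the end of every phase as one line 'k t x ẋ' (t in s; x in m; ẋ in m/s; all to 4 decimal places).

1 0.3730 0.2901 0.9572
2 0.8760 0.8214 1.7542
3 1.1870 1.5103 3.1737

phase 1: p=0.0644, T=0.373, ωT=1.407441, cosh=2.165128, sinh=1.920359; start (x,ẋ)=(0.065900, 0.437100) → end (x,ẋ)=(0.290103, 0.957247)
phase 2: p=0.4129, T=0.503, ωT=1.897970, cosh=3.411104, sinh=3.261231; start (x,ẋ)=(0.290103, 0.957247) → end (x,ẋ)=(0.821365, 1.754171)
phase 3: p=0.8093, T=0.311, ωT=1.173496, cosh=1.771281, sinh=1.461997; start (x,ẋ)=(0.821365, 1.754171) → end (x,ẋ)=(1.510339, 3.173687)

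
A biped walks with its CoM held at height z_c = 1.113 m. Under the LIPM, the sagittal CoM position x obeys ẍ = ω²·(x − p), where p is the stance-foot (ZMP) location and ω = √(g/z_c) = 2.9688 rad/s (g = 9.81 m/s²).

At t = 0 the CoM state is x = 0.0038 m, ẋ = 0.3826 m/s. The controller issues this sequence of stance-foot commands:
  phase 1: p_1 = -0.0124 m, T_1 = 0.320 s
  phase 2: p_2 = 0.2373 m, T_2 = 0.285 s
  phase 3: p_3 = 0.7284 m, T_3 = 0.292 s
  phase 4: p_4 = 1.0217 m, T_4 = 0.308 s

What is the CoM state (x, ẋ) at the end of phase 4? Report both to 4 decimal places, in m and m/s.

phase 1: p=-0.0124, T=0.320, ωT=0.950016, cosh=1.486243, sinh=1.099508; start (x,ẋ)=(0.003800, 0.382600) → end (x,ẋ)=(0.153375, 0.621517)
phase 2: p=0.2373, T=0.285, ωT=0.846108, cosh=1.379820, sinh=0.950738; start (x,ẋ)=(0.153375, 0.621517) → end (x,ẋ)=(0.320535, 0.620698)
phase 3: p=0.7284, T=0.292, ωT=0.866890, cosh=1.399877, sinh=0.979621; start (x,ẋ)=(0.320535, 0.620698) → end (x,ẋ)=(0.362252, -0.317292)
phase 4: p=1.0217, T=0.308, ωT=0.914390, cosh=1.448007, sinh=1.047246; start (x,ẋ)=(0.362252, -0.317292) → end (x,ẋ)=(-0.045111, -2.509709)

x = -0.0451, ẋ = -2.5097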